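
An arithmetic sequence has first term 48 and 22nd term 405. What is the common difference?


d = (aₙ - a₁)/(n-1)
= (405 - 48)/(22-1)
= 357/21 = 17

d = 17


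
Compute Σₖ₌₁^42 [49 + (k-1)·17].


aₙ = 49 + (42-1)×17 = 746
Sₙ = n(a₁+aₙ)/2 = 42×(49+746)/2
= 42×795/2 = 16695

S_42 = 16695


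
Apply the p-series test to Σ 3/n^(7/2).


p-series test: Σ c/n^p converges if p > 1, diverges if p ≤ 1 (constant c > 0 doesn't affect convergence).
p = 7/2
7/2 > 1 → CONVERGES

Converges (p = 7/2 > 1)


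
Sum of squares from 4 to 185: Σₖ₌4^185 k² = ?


Σₖ₌4^185 k² = Σₖ₌₁^185 k² − Σₖ₌₁^3 k²
= 185·186·371/6 − 3·4·7/6
= 2127685 − 14 = 2127671

Σk² = 2127671


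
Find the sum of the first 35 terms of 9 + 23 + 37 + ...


aₙ = 9 + (35-1)×14 = 485
Sₙ = n(a₁+aₙ)/2 = 35×(9+485)/2
= 35×494/2 = 8645

S_35 = 8645


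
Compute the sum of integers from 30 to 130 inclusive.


Σₖ₌30^130 k = Σₖ₌₁^130 k − Σₖ₌₁^29 k
= 130·131/2 − 29·30/2
= 8515 − 435 = 8080

Σk = 8080


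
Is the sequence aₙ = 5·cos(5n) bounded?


For all n, -1 ≤ cos(5n) ≤ 1, so -5 ≤ 5·cos(5n) ≤ 5
Lower bound: -5, Upper bound: 5
The sequence IS bounded

Bounded (-5 ≤ aₙ ≤ 5)


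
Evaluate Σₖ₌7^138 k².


Σₖ₌7^138 k² = Σₖ₌₁^138 k² − Σₖ₌₁^6 k²
= 138·139·277/6 − 6·7·13/6
= 885569 − 91 = 885478

Σk² = 885478


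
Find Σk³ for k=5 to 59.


Σₖ₌5^59 k³ = [59·60/2]² − [4·5/2]²
= 3132900 − 100 = 3132800

Σk³ = 3132800


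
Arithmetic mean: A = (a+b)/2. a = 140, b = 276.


AM = (140 + 276)/2 = 416/2 = 208

AM = 208


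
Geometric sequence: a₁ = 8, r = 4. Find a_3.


aₙ = a₁·r^(n-1)
= 8×4^2
= 8×16
= 128

a_3 = 128


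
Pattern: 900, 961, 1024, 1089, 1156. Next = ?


Pattern: perfect squares: n²
Terms: 900, 961, 1024, 1089, 1156
Next term = 1225

Next term = 1225


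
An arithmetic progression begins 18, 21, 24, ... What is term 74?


aₙ = a₁ + (n-1)d
= 18 + (74-1)×3
= 18 + 219
= 237

a_74 = 237


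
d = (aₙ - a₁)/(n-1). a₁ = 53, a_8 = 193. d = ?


d = (aₙ - a₁)/(n-1)
= (193 - 53)/(8-1)
= 140/7 = 20

d = 20


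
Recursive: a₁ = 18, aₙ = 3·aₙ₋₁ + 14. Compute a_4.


Computing step by step:
a_1 = 18
a_2 = 68
a_3 = 218
a_4 = 668


a_4 = 668


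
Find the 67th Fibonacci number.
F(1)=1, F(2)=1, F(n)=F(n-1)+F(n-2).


Fibonacci sequence: 1, 1, 2, 3, 5, 8, 13, 21, 34, 55, 89, ...
F(67) = 44945570212853

F(67) = 44945570212853


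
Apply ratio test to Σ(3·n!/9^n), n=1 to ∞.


aₙ = 3·n!/9^n
a_{n+1}/aₙ = (n+1)!/9^(n+1) × 9^n/n!  (constant 3 cancels)
= (n+1)/9
L = lim(n→∞) (n+1)/9 = ∞
L > 1 → series DIVERGES

Diverges (ratio test: L = ∞ > 1)


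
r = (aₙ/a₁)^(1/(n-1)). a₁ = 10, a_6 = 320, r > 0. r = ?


r^(n-1) = aₙ/a₁
r^5 = 320/10 = 32
r = 32^(1/5)
= 2

r = 2


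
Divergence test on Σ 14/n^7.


lim(n→∞) 14/n^7 = 0
lim aₙ = 0 → nth-term test is INCONCLUSIVE
(Need other tests; this is actually a convergent p-series with p=7 > 1)

Inconclusive (lim aₙ = 0; need another test)


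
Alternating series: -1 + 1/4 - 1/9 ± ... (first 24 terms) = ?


S = -1 + 1/4 - 1/9 + 1/16 - 1/25 + 1/36 - 1/49 + 1/64 ± ...
= -0.8216
(Full series converges to -π²/12 ≈ -0.8225)

S_24 = -0.8216


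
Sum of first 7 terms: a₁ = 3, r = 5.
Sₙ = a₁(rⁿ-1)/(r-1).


Sₙ = 3×(5^7 - 1)/(5 - 1)
= 3×(78125 - 1)/4
= 3×78124/4
= 58593

S_7 = 58593


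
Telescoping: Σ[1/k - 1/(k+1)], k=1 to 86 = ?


Telescoping: adjacent terms cancel.
= 1/1 - 1/87
= 1 - 1/87 = 86/87

Sum = 86/87


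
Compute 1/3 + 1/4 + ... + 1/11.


Σₖ₌3^11 1/k = 1/3 + 1/4 + 1/5 + 1/6 + 1/7 + 1/8 + 1/9 + 1/10 + 1/11
= 42131/27720
≈ 1.5199

Sum = 42131/27720 ≈ 1.5199


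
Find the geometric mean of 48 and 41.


GM = √(48×41) = √1968 = 44.3621

GM = 44.3621


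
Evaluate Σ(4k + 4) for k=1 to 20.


Σ(4k+4) = 4·Σk + 4·n
= 4·210 + 4·20
= 840 + 80 = 920

Σ = 920


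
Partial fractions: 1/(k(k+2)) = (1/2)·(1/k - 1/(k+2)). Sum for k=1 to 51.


1/(k(k+2)) = (1/2)·(1/k - 1/(k+2)) (partial fractions)
Telescoping: Σ = (1/2)·(1 + 1/2 - 1/52 - 1/53) = 4029/5512

Sum = 4029/5512


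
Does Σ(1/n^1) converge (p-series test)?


p-series test: Σ c/n^p converges if p > 1, diverges if p ≤ 1 (constant c > 0 doesn't affect convergence).
p = 1
1 ≤ 1 → DIVERGES

Diverges (p = 1 ≤ 1)


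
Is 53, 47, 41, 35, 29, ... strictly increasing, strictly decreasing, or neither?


Differences: -6, -6, -6, -6
All differences < 0 → strictly DECREASING

Monotonically decreasing


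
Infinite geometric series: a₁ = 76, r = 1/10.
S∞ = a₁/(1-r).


S∞ = a₁/(1-r) = 76/(1 - 1/10)
= 76/(9/10)
= 760/9

S∞ = 760/9


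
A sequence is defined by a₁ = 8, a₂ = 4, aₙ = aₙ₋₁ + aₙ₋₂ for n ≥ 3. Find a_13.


Computing iteratively: 8, 4, 12, 16, 28, 44, 72, 116, 188, 304, 492, 796, ...
a_13 = 1288

a_13 = 1288


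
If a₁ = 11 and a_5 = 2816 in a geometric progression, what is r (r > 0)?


r^(n-1) = aₙ/a₁
r^4 = 2816/11 = 256
r = 256^(1/4)
= ±4; taking r > 0 gives r = 4

r = 4


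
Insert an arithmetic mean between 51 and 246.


AM = (51 + 246)/2 = 297/2 = 148.5

AM = 148.5


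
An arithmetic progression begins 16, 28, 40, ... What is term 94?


aₙ = a₁ + (n-1)d
= 16 + (94-1)×12
= 16 + 1116
= 1132

a_94 = 1132


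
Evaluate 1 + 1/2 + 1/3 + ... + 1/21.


H_21 = 1/1 + 1/2 + 1/3 + ... + 1/21
= 18858053/5173168
≈ 3.6454

H_21 = 18858053/5173168 ≈ 3.6454


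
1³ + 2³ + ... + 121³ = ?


n(n+1)/2 = 121×122/2 = 7381
Σk³ = 7381² = 54479161

Σk³ = 54479161


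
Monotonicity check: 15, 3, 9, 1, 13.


Differences: -12, 6, -8, 12
Difference at position 2 is +6 (> 0) but position 1 is -12 (< 0) — sequence both rises and falls
→ NOT monotonic

Not monotonic


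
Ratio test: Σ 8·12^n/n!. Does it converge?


aₙ = 8·12^n/n!
a_{n+1}/aₙ = 12^(n+1)/(n+1)! × n!/12^n  (constant 8 cancels)
= 12/(n+1)
L = lim(n→∞) 12/(n+1) = 0
L < 1 → series CONVERGES

Converges (ratio test: L = 0 < 1)


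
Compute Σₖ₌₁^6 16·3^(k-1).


Sₙ = 16×(3^6 - 1)/(3 - 1)
= 16×(729 - 1)/2
= 16×728/2
= 5824

S_6 = 5824


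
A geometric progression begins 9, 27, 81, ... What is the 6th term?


aₙ = a₁·r^(n-1)
= 9×3^5
= 9×243
= 2187

a_6 = 2187


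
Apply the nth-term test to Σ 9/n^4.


lim(n→∞) 9/n^4 = 0
lim aₙ = 0 → nth-term test is INCONCLUSIVE
(Need other tests; this is actually a convergent p-series with p=4 > 1)

Inconclusive (lim aₙ = 0; need another test)


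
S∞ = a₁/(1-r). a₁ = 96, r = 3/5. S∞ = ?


S∞ = a₁/(1-r) = 96/(1 - 3/5)
= 96/(2/5)
= 240

S∞ = 240


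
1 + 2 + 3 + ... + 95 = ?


n(n+1)/2 = 95×96/2 = 9120/2 = 4560

Σk = 4560


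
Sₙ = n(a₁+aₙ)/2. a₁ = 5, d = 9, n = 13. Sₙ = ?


aₙ = 5 + (13-1)×9 = 113
Sₙ = n(a₁+aₙ)/2 = 13×(5+113)/2
= 13×118/2 = 767

S_13 = 767


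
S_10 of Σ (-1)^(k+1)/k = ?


S = 1 - 1/2 + 1/3 - 1/4 + 1/5 - 1/6 + 1/7 - 1/8 ± ...
= 0.6456
(Full series converges to +ln(2) ≈ +0.6931)

S_10 = 0.6456


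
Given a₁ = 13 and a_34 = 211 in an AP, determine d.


d = (aₙ - a₁)/(n-1)
= (211 - 13)/(34-1)
= 198/33 = 6

d = 6


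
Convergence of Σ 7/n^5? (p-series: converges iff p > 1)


p-series test: Σ c/n^p converges if p > 1, diverges if p ≤ 1 (constant c > 0 doesn't affect convergence).
p = 5
5 > 1 → CONVERGES

Converges (p = 5 > 1)


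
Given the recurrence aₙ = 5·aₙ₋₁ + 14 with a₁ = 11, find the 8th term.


Computing step by step:
a_1 = 11
a_2 = 69
a_3 = 359
a_4 = 1809
a_5 = 9059
a_6 = 45309
a_7 = 226559
a_8 = 1132809


a_8 = 1132809


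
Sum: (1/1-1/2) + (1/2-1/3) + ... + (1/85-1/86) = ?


Telescoping: adjacent terms cancel.
= 1/1 - 1/86
= 1 - 1/86 = 85/86

Sum = 85/86


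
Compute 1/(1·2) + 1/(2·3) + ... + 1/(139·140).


1/(k(k+1)) = 1/k - 1/(k+1) (partial fractions)
Telescoping: Σ = 1 - 1/140 = 139/140

Sum = 139/140


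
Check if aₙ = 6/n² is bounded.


a₁ = 6, a₂ = 6/4, a₃ = 6/9, ...
0 < aₙ ≤ 6 for all n ≥ 1
The sequence IS bounded

Bounded (0 < aₙ ≤ 6)


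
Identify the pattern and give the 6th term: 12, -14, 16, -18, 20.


Pattern: alternating sign, magnitude arithmetic (d=2)
Terms: 12, -14, 16, -18, 20
Next term = -22

Next term = -22


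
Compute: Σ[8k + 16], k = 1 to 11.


Σ(8k+16) = 8·Σk + 16·n
= 8·66 + 16·11
= 528 + 176 = 704

Σ = 704


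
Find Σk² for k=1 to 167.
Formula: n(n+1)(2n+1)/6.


n = 167
n(n+1)(2n+1)/6 = 167×168×335/6
= 9398760/6 = 1566460

Σk² = 1566460


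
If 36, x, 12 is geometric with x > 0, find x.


GM = √(36×12) = √432 = 20.7846

GM = 20.7846


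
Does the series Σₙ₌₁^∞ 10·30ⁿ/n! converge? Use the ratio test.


aₙ = 10·30^n/n!
a_{n+1}/aₙ = 30^(n+1)/(n+1)! × n!/30^n  (constant 10 cancels)
= 30/(n+1)
L = lim(n→∞) 30/(n+1) = 0
L < 1 → series CONVERGES

Converges (ratio test: L = 0 < 1)


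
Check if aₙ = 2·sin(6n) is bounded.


For all n, -1 ≤ sin(6n) ≤ 1, so -2 ≤ 2·sin(6n) ≤ 2
Lower bound: -2, Upper bound: 2
The sequence IS bounded

Bounded (-2 ≤ aₙ ≤ 2)


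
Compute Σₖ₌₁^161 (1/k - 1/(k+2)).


Telescoping with gap 2: two head and two tail terms survive.
= (1 + 1/2) - (1/162 + 1/163)
= 3/2 - 1/162 - 1/163 = 19642/13203

Sum = 19642/13203


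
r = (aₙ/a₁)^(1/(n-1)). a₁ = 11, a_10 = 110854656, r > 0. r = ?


r^(n-1) = aₙ/a₁
r^9 = 110854656/11 = 10077696
r = 10077696^(1/9)
= 6

r = 6


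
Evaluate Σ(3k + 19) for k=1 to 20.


Σ(3k+19) = 3·Σk + 19·n
= 3·210 + 19·20
= 630 + 380 = 1010

Σ = 1010


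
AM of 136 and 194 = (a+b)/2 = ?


AM = (136 + 194)/2 = 330/2 = 165

AM = 165


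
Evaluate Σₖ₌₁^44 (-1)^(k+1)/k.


S = 1 - 1/2 + 1/3 - 1/4 + 1/5 - 1/6 + 1/7 - 1/8 ± ...
= 0.6819
(Full series converges to +ln(2) ≈ +0.6931)

S_44 = 0.6819


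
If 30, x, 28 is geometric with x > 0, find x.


GM = √(30×28) = √840 = 28.9828

GM = 28.9828


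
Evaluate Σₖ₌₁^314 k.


n(n+1)/2 = 314×315/2 = 98910/2 = 49455

Σk = 49455


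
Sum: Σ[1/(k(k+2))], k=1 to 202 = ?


1/(k(k+2)) = (1/2)·(1/k - 1/(k+2)) (partial fractions)
Telescoping: Σ = (1/2)·(1 + 1/2 - 1/203 - 1/204) = 61711/82824

Sum = 61711/82824


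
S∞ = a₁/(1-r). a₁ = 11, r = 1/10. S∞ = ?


S∞ = a₁/(1-r) = 11/(1 - 1/10)
= 11/(9/10)
= 110/9

S∞ = 110/9


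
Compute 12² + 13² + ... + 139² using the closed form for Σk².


Σₖ₌12^139 k² = Σₖ₌₁^139 k² − Σₖ₌₁^11 k²
= 139·140·279/6 − 11·12·23/6
= 904890 − 506 = 904384

Σk² = 904384


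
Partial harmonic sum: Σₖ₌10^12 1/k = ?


Σₖ₌10^12 1/k = 1/10 + 1/11 + 1/12
= 181/660
≈ 0.2742

Sum = 181/660 ≈ 0.2742


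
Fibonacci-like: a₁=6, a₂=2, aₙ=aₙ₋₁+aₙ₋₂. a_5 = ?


Computing iteratively: 6, 2, 8, 10, 18
a_5 = 18

a_5 = 18


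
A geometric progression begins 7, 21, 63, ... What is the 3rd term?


aₙ = a₁·r^(n-1)
= 7×3^2
= 7×9
= 63

a_3 = 63


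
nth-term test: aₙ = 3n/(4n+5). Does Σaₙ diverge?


lim(n→∞) 3n/(4n+5) = 3/4 = 3/4  (divide numerator and denominator by n)
lim aₙ = 3/4 ≠ 0 → series DIVERGES

Diverges (lim aₙ = 3/4 ≠ 0)


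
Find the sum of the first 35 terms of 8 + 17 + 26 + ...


aₙ = 8 + (35-1)×9 = 314
Sₙ = n(a₁+aₙ)/2 = 35×(8+314)/2
= 35×322/2 = 5635

S_35 = 5635


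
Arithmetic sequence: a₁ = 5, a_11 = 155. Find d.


d = (aₙ - a₁)/(n-1)
= (155 - 5)/(11-1)
= 150/10 = 15

d = 15


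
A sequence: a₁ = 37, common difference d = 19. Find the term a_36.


aₙ = a₁ + (n-1)d
= 37 + (36-1)×19
= 37 + 665
= 702

a_36 = 702


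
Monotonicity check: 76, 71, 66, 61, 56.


Differences: -5, -5, -5, -5
All differences < 0 → strictly DECREASING

Monotonically decreasing


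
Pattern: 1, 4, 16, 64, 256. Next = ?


Pattern: geometric (r=4)
Terms: 1, 4, 16, 64, 256
Next term = 1024

Next term = 1024


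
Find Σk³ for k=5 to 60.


Σₖ₌5^60 k³ = [60·61/2]² − [4·5/2]²
= 3348900 − 100 = 3348800

Σk³ = 3348800


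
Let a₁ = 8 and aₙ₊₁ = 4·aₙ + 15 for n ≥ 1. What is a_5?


Computing step by step:
a_1 = 8
a_2 = 47
a_3 = 203
a_4 = 827
a_5 = 3323


a_5 = 3323


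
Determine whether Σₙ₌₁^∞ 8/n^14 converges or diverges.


p-series test: Σ c/n^p converges if p > 1, diverges if p ≤ 1 (constant c > 0 doesn't affect convergence).
p = 14
14 > 1 → CONVERGES

Converges (p = 14 > 1)


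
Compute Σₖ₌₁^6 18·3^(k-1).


Sₙ = 18×(3^6 - 1)/(3 - 1)
= 18×(729 - 1)/2
= 18×728/2
= 6552

S_6 = 6552


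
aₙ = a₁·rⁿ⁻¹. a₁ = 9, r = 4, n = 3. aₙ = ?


aₙ = a₁·r^(n-1)
= 9×4^2
= 9×16
= 144

a_3 = 144


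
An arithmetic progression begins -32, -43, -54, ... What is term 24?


aₙ = a₁ + (n-1)d
= -32 + (24-1)×-11
= -32 - 253
= -285

a_24 = -285


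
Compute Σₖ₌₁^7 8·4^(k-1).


Sₙ = 8×(4^7 - 1)/(4 - 1)
= 8×(16384 - 1)/3
= 8×16383/3
= 43688

S_7 = 43688


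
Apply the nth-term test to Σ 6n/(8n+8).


lim(n→∞) 6n/(8n+8) = 6/8 = 3/4  (divide numerator and denominator by n)
lim aₙ = 3/4 ≠ 0 → series DIVERGES

Diverges (lim aₙ = 3/4 ≠ 0)


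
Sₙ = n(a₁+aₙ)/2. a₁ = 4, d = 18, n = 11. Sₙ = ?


aₙ = 4 + (11-1)×18 = 184
Sₙ = n(a₁+aₙ)/2 = 11×(4+184)/2
= 11×188/2 = 1034

S_11 = 1034


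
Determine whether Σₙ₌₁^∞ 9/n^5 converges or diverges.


p-series test: Σ c/n^p converges if p > 1, diverges if p ≤ 1 (constant c > 0 doesn't affect convergence).
p = 5
5 > 1 → CONVERGES

Converges (p = 5 > 1)


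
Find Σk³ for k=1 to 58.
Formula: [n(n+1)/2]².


n(n+1)/2 = 58×59/2 = 1711
Σk³ = 1711² = 2927521

Σk³ = 2927521


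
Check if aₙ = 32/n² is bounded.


a₁ = 32, a₂ = 32/4, a₃ = 32/9, ...
0 < aₙ ≤ 32 for all n ≥ 1
The sequence IS bounded

Bounded (0 < aₙ ≤ 32)


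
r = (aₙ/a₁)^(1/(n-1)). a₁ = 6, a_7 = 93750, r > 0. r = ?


r^(n-1) = aₙ/a₁
r^6 = 93750/6 = 15625
r = 15625^(1/6)
= ±5; taking r > 0 gives r = 5

r = 5


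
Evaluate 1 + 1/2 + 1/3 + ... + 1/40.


H_40 = 1/1 + 1/2 + 1/3 + ... + 1/40
= 2078178381193813/485721041551200
≈ 4.2785

H_40 = 2078178381193813/485721041551200 ≈ 4.2785


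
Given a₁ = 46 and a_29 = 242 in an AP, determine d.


d = (aₙ - a₁)/(n-1)
= (242 - 46)/(29-1)
= 196/28 = 7

d = 7


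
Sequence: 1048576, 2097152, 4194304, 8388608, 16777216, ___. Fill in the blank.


Pattern: powers of 2: 2ⁿ
Terms: 1048576, 2097152, 4194304, 8388608, 16777216
Next term = 33554432

Next term = 33554432


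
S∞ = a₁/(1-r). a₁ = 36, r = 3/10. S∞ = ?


S∞ = a₁/(1-r) = 36/(1 - 3/10)
= 36/(7/10)
= 360/7

S∞ = 360/7


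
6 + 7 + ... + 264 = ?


Σₖ₌6^264 k = Σₖ₌₁^264 k − Σₖ₌₁^5 k
= 264·265/2 − 5·6/2
= 34980 − 15 = 34965

Σk = 34965


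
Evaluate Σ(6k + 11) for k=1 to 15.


Σ(6k+11) = 6·Σk + 11·n
= 6·120 + 11·15
= 720 + 165 = 885

Σ = 885


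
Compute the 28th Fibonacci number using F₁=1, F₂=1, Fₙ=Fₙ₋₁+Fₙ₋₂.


Fibonacci sequence: 1, 1, 2, 3, 5, 8, 13, 21, 34, 55, 89, ...
F(28) = 317811

F(28) = 317811


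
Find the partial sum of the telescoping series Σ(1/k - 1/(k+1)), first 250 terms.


Telescoping: adjacent terms cancel.
= 1/1 - 1/251
= 1 - 1/251 = 250/251

Sum = 250/251


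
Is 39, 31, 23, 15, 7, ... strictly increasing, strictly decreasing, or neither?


Differences: -8, -8, -8, -8
All differences < 0 → strictly DECREASING

Monotonically decreasing


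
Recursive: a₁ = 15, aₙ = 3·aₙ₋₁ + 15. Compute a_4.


Computing step by step:
a_1 = 15
a_2 = 60
a_3 = 195
a_4 = 600


a_4 = 600


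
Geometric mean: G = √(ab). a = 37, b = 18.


GM = √(37×18) = √666 = 25.807

GM = 25.807


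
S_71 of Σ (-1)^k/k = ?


S = -1 + 1/2 - 1/3 + 1/4 - 1/5 + 1/6 - 1/7 + 1/8 ± ...
= -0.7001
(Full series converges to -ln(2) ≈ -0.6931)

S_71 = -0.7001


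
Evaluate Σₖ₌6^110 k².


Σₖ₌6^110 k² = Σₖ₌₁^110 k² − Σₖ₌₁^5 k²
= 110·111·221/6 − 5·6·11/6
= 449735 − 55 = 449680

Σk² = 449680


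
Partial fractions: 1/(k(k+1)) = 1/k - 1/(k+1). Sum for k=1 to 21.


1/(k(k+1)) = 1/k - 1/(k+1) (partial fractions)
Telescoping: Σ = 1 - 1/22 = 21/22

Sum = 21/22


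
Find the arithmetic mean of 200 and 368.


AM = (200 + 368)/2 = 568/2 = 284

AM = 284


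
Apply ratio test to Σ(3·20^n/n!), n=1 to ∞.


aₙ = 3·20^n/n!
a_{n+1}/aₙ = 20^(n+1)/(n+1)! × n!/20^n  (constant 3 cancels)
= 20/(n+1)
L = lim(n→∞) 20/(n+1) = 0
L < 1 → series CONVERGES

Converges (ratio test: L = 0 < 1)


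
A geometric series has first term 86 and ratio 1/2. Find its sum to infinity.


S∞ = a₁/(1-r) = 86/(1 - 1/2)
= 86/(1/2)
= 172

S∞ = 172


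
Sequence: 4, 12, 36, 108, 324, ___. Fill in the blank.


Pattern: geometric (r=3)
Terms: 4, 12, 36, 108, 324
Next term = 972

Next term = 972


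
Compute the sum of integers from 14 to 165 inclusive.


Σₖ₌14^165 k = Σₖ₌₁^165 k − Σₖ₌₁^13 k
= 165·166/2 − 13·14/2
= 13695 − 91 = 13604

Σk = 13604


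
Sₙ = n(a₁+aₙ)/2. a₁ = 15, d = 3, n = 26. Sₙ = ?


aₙ = 15 + (26-1)×3 = 90
Sₙ = n(a₁+aₙ)/2 = 26×(15+90)/2
= 26×105/2 = 1365

S_26 = 1365


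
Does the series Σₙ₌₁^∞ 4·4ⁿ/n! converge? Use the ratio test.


aₙ = 4·4^n/n!
a_{n+1}/aₙ = 4^(n+1)/(n+1)! × n!/4^n  (constant 4 cancels)
= 4/(n+1)
L = lim(n→∞) 4/(n+1) = 0
L < 1 → series CONVERGES

Converges (ratio test: L = 0 < 1)


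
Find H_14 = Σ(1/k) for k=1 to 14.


H_14 = 1/1 + 1/2 + 1/3 + ... + 1/14
= 1171733/360360
≈ 3.2516

H_14 = 1171733/360360 ≈ 3.2516


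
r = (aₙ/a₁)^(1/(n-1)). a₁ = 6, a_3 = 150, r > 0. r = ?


r^(n-1) = aₙ/a₁
r^2 = 150/6 = 25
r = 25^(1/2)
= ±5; taking r > 0 gives r = 5

r = 5


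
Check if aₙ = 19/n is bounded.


a₁ = 19, a₂ = 19/2, a₃ = 19/3, ...
0 < aₙ ≤ 19 for all n ≥ 1
Lower bound: 0, Upper bound: 19
The sequence IS bounded

Bounded (0 < aₙ ≤ 19)


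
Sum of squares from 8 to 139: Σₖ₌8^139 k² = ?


Σₖ₌8^139 k² = Σₖ₌₁^139 k² − Σₖ₌₁^7 k²
= 139·140·279/6 − 7·8·15/6
= 904890 − 140 = 904750

Σk² = 904750


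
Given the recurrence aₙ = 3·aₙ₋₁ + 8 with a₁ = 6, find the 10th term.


Computing step by step:
a_1 = 6
a_2 = 26
a_3 = 86
a_4 = 266
a_5 = 806
a_6 = 2426
a_7 = 7286
a_8 = 21866
a_9 = 65606
a_10 = 196826


a_10 = 196826


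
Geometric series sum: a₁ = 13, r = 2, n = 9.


Sₙ = 13×(2^9 - 1)/(2 - 1)
= 13×(512 - 1)/1
= 13×511/1
= 6643

S_9 = 6643


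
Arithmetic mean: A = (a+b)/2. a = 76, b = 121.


AM = (76 + 121)/2 = 197/2 = 98.5

AM = 98.5


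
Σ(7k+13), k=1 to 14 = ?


Σ(7k+13) = 7·Σk + 13·n
= 7·105 + 13·14
= 735 + 182 = 917

Σ = 917


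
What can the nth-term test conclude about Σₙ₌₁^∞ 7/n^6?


lim(n→∞) 7/n^6 = 0
lim aₙ = 0 → nth-term test is INCONCLUSIVE
(Need other tests; this is actually a convergent p-series with p=6 > 1)

Inconclusive (lim aₙ = 0; need another test)


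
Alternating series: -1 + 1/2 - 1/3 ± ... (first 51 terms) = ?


S = -1 + 1/2 - 1/3 + 1/4 - 1/5 + 1/6 - 1/7 + 1/8 ± ...
= -0.7029
(Full series converges to -ln(2) ≈ -0.6931)

S_51 = -0.7029


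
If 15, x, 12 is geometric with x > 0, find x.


GM = √(15×12) = √180 = 13.4164

GM = 13.4164


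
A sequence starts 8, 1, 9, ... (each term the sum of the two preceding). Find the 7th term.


Computing iteratively: 8, 1, 9, 10, 19, 29, 48
a_7 = 48

a_7 = 48


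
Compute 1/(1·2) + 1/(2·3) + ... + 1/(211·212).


1/(k(k+1)) = 1/k - 1/(k+1) (partial fractions)
Telescoping: Σ = 1 - 1/212 = 211/212

Sum = 211/212


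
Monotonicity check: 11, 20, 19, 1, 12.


Differences: 9, -1, -18, 11
Difference at position 1 is +9 (> 0) but position 2 is -1 (< 0) — sequence both rises and falls
→ NOT monotonic

Not monotonic


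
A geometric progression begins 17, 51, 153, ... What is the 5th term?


aₙ = a₁·r^(n-1)
= 17×3^4
= 17×81
= 1377

a_5 = 1377


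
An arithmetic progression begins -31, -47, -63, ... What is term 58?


aₙ = a₁ + (n-1)d
= -31 + (58-1)×-16
= -31 - 912
= -943

a_58 = -943


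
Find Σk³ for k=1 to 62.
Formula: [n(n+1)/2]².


n(n+1)/2 = 62×63/2 = 1953
Σk³ = 1953² = 3814209

Σk³ = 3814209


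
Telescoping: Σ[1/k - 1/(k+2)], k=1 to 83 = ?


Telescoping with gap 2: two head and two tail terms survive.
= (1 + 1/2) - (1/84 + 1/85)
= 3/2 - 1/84 - 1/85 = 10541/7140

Sum = 10541/7140


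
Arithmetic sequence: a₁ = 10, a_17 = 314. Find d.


d = (aₙ - a₁)/(n-1)
= (314 - 10)/(17-1)
= 304/16 = 19

d = 19


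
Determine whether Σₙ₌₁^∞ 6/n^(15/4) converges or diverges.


p-series test: Σ c/n^p converges if p > 1, diverges if p ≤ 1 (constant c > 0 doesn't affect convergence).
p = 15/4
15/4 > 1 → CONVERGES

Converges (p = 15/4 > 1)


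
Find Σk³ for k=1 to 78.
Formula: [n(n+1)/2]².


n(n+1)/2 = 78×79/2 = 3081
Σk³ = 3081² = 9492561

Σk³ = 9492561


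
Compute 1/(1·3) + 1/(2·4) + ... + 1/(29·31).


1/(k(k+2)) = (1/2)·(1/k - 1/(k+2)) (partial fractions)
Telescoping: Σ = (1/2)·(1 + 1/2 - 1/30 - 1/31) = 667/930

Sum = 667/930


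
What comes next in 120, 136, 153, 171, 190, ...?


Pattern: triangular numbers: n(n+1)/2
Terms: 120, 136, 153, 171, 190
Next term = 210

Next term = 210


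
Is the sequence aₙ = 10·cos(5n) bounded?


For all n, -1 ≤ cos(5n) ≤ 1, so -10 ≤ 10·cos(5n) ≤ 10
Lower bound: -10, Upper bound: 10
The sequence IS bounded

Bounded (-10 ≤ aₙ ≤ 10)


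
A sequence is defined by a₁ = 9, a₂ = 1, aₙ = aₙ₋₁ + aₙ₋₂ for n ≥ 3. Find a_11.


Computing iteratively: 9, 1, 10, 11, 21, 32, 53, 85, 138, 223, 361
a_11 = 361

a_11 = 361


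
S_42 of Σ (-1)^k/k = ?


S = -1 + 1/2 - 1/3 + 1/4 - 1/5 + 1/6 - 1/7 + 1/8 ± ...
= -0.6814
(Full series converges to -ln(2) ≈ -0.6931)

S_42 = -0.6814


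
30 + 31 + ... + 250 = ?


Σₖ₌30^250 k = Σₖ₌₁^250 k − Σₖ₌₁^29 k
= 250·251/2 − 29·30/2
= 31375 − 435 = 30940

Σk = 30940


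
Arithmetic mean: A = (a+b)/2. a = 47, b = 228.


AM = (47 + 228)/2 = 275/2 = 137.5

AM = 137.5


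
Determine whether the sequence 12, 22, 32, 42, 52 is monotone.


Differences: 10, 10, 10, 10
All differences > 0 → strictly INCREASING

Monotonically increasing


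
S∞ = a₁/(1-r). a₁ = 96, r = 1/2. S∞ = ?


S∞ = a₁/(1-r) = 96/(1 - 1/2)
= 96/(1/2)
= 192

S∞ = 192


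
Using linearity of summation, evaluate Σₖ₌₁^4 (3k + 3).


Σ(3k+3) = 3·Σk + 3·n
= 3·10 + 3·4
= 30 + 12 = 42

Σ = 42


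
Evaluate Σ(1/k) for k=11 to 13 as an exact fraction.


Σₖ₌11^13 1/k = 1/11 + 1/12 + 1/13
= 431/1716
≈ 0.2512

Sum = 431/1716 ≈ 0.2512


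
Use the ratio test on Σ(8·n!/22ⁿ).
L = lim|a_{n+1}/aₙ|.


aₙ = 8·n!/22^n
a_{n+1}/aₙ = (n+1)!/22^(n+1) × 22^n/n!  (constant 8 cancels)
= (n+1)/22
L = lim(n→∞) (n+1)/22 = ∞
L > 1 → series DIVERGES

Diverges (ratio test: L = ∞ > 1)


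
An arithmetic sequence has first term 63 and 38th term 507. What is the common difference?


d = (aₙ - a₁)/(n-1)
= (507 - 63)/(38-1)
= 444/37 = 12

d = 12


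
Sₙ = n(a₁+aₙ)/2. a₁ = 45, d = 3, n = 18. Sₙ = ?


aₙ = 45 + (18-1)×3 = 96
Sₙ = n(a₁+aₙ)/2 = 18×(45+96)/2
= 18×141/2 = 1269

S_18 = 1269


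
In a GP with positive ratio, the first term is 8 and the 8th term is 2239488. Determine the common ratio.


r^(n-1) = aₙ/a₁
r^7 = 2239488/8 = 279936
r = 279936^(1/7)
= 6

r = 6


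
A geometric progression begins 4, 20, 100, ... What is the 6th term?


aₙ = a₁·r^(n-1)
= 4×5^5
= 4×3125
= 12500

a_6 = 12500


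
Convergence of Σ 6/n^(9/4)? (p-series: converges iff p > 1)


p-series test: Σ c/n^p converges if p > 1, diverges if p ≤ 1 (constant c > 0 doesn't affect convergence).
p = 9/4
9/4 > 1 → CONVERGES

Converges (p = 9/4 > 1)


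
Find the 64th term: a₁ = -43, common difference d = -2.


aₙ = a₁ + (n-1)d
= -43 + (64-1)×-2
= -43 - 126
= -169

a_64 = -169


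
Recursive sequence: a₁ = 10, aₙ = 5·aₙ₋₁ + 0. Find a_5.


Computing step by step:
a_1 = 10
a_2 = 50
a_3 = 250
a_4 = 1250
a_5 = 6250


a_5 = 6250


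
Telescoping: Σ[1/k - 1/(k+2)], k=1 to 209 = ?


Telescoping with gap 2: two head and two tail terms survive.
= (1 + 1/2) - (1/210 + 1/211)
= 3/2 - 1/210 - 1/211 = 33022/22155

Sum = 33022/22155


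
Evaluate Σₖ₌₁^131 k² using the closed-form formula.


n = 131
n(n+1)(2n+1)/6 = 131×132×263/6
= 4547796/6 = 757966

Σk² = 757966


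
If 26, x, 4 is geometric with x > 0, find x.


GM = √(26×4) = √104 = 10.198

GM = 10.198


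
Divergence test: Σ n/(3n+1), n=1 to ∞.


lim(n→∞) n/(3n+1) = 1/3 = 1/3  (divide numerator and denominator by n)
lim aₙ = 1/3 ≠ 0 → series DIVERGES

Diverges (lim aₙ = 1/3 ≠ 0)


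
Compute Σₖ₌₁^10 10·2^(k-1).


Sₙ = 10×(2^10 - 1)/(2 - 1)
= 10×(1024 - 1)/1
= 10×1023/1
= 10230

S_10 = 10230


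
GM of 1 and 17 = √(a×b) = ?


GM = √(1×17) = √17 = 4.1231

GM = 4.1231


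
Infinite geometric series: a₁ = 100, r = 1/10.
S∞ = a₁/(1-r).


S∞ = a₁/(1-r) = 100/(1 - 1/10)
= 100/(9/10)
= 1000/9

S∞ = 1000/9


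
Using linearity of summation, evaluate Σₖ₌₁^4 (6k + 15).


Σ(6k+15) = 6·Σk + 15·n
= 6·10 + 15·4
= 60 + 60 = 120

Σ = 120


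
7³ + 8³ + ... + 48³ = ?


Σₖ₌7^48 k³ = [48·49/2]² − [6·7/2]²
= 1382976 − 441 = 1382535

Σk³ = 1382535


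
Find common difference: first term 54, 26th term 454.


d = (aₙ - a₁)/(n-1)
= (454 - 54)/(26-1)
= 400/25 = 16

d = 16


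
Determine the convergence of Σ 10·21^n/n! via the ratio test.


aₙ = 10·21^n/n!
a_{n+1}/aₙ = 21^(n+1)/(n+1)! × n!/21^n  (constant 10 cancels)
= 21/(n+1)
L = lim(n→∞) 21/(n+1) = 0
L < 1 → series CONVERGES

Converges (ratio test: L = 0 < 1)


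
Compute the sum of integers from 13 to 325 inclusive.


Σₖ₌13^325 k = Σₖ₌₁^325 k − Σₖ₌₁^12 k
= 325·326/2 − 12·13/2
= 52975 − 78 = 52897

Σk = 52897


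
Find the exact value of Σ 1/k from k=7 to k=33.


Σₖ₌7^33 1/k = 1/7 + 1/8 + 1/9 + ... + 1/33
= 21513480570229/13127595717600
≈ 1.6388

Sum = 21513480570229/13127595717600 ≈ 1.6388


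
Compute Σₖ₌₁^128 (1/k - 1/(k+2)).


Telescoping with gap 2: two head and two tail terms survive.
= (1 + 1/2) - (1/129 + 1/130)
= 3/2 - 1/129 - 1/130 = 12448/8385

Sum = 12448/8385


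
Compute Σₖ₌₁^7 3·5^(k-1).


Sₙ = 3×(5^7 - 1)/(5 - 1)
= 3×(78125 - 1)/4
= 3×78124/4
= 58593

S_7 = 58593


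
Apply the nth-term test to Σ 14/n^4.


lim(n→∞) 14/n^4 = 0
lim aₙ = 0 → nth-term test is INCONCLUSIVE
(Need other tests; this is actually a convergent p-series with p=4 > 1)

Inconclusive (lim aₙ = 0; need another test)


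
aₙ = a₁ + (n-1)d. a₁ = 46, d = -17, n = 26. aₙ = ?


aₙ = a₁ + (n-1)d
= 46 + (26-1)×-17
= 46 - 425
= -379

a_26 = -379


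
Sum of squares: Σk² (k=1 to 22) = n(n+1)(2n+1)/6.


n = 22
n(n+1)(2n+1)/6 = 22×23×45/6
= 22770/6 = 3795

Σk² = 3795


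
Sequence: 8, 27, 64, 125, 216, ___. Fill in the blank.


Pattern: perfect cubes: n³
Terms: 8, 27, 64, 125, 216
Next term = 343

Next term = 343


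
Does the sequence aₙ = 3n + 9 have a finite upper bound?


aₙ = 3n + 9 → as n→∞, aₙ→∞
No finite upper bound exists
The sequence is UNBOUNDED

Unbounded (aₙ → ∞ as n → ∞)


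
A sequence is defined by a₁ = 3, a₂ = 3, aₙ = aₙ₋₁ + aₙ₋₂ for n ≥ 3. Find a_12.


Computing iteratively: 3, 3, 6, 9, 15, 24, 39, 63, 102, 165, 267, 432
a_12 = 432

a_12 = 432


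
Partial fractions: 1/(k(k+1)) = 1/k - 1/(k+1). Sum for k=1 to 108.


1/(k(k+1)) = 1/k - 1/(k+1) (partial fractions)
Telescoping: Σ = 1 - 1/109 = 108/109

Sum = 108/109


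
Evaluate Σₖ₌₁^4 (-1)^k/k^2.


S = -1 + 1/4 - 1/9 + 1/16
= -0.7986
(Full series converges to -π²/12 ≈ -0.8225)

S_4 = -0.7986


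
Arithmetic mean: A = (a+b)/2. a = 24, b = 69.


AM = (24 + 69)/2 = 93/2 = 46.5

AM = 46.5


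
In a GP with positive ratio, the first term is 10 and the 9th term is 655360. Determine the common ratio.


r^(n-1) = aₙ/a₁
r^8 = 655360/10 = 65536
r = 65536^(1/8)
= ±4; taking r > 0 gives r = 4

r = 4


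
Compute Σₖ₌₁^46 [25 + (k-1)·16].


aₙ = 25 + (46-1)×16 = 745
Sₙ = n(a₁+aₙ)/2 = 46×(25+745)/2
= 46×770/2 = 17710

S_46 = 17710


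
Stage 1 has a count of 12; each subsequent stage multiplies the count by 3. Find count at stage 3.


aₙ = a₁·r^(n-1)
= 12×3^2
= 12×9
= 108

a_3 = 108


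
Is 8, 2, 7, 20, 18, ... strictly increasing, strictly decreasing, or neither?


Differences: -6, 5, 13, -2
Difference at position 2 is +5 (> 0) but position 1 is -6 (< 0) — sequence both rises and falls
→ NOT monotonic

Not monotonic


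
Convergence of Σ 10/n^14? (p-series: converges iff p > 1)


p-series test: Σ c/n^p converges if p > 1, diverges if p ≤ 1 (constant c > 0 doesn't affect convergence).
p = 14
14 > 1 → CONVERGES

Converges (p = 14 > 1)


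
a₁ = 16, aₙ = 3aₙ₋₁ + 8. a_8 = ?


Computing step by step:
a_1 = 16
a_2 = 56
a_3 = 176
a_4 = 536
a_5 = 1616
a_6 = 4856
a_7 = 14576
a_8 = 43736


a_8 = 43736


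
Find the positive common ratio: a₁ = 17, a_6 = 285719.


r^(n-1) = aₙ/a₁
r^5 = 285719/17 = 16807
r = 16807^(1/5)
= 7

r = 7


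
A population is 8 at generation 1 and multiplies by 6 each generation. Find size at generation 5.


aₙ = a₁·r^(n-1)
= 8×6^4
= 8×1296
= 10368

a_5 = 10368


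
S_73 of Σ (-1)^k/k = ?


S = -1 + 1/2 - 1/3 + 1/4 - 1/5 + 1/6 - 1/7 + 1/8 ± ...
= -0.6999
(Full series converges to -ln(2) ≈ -0.6931)

S_73 = -0.6999


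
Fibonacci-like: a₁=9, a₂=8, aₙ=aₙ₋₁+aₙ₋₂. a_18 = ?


Computing iteratively: 9, 8, 17, 25, 42, 67, 109, 176, 285, 461, 746, 1207, ...
a_18 = 21659

a_18 = 21659


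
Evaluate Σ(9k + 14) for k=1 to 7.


Σ(9k+14) = 9·Σk + 14·n
= 9·28 + 14·7
= 252 + 98 = 350

Σ = 350


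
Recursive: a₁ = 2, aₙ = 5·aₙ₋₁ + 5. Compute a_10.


Computing step by step:
a_1 = 2
a_2 = 15
a_3 = 80
a_4 = 405
a_5 = 2030
a_6 = 10155
a_7 = 50780
a_8 = 253905
a_9 = 1269530
a_10 = 6347655


a_10 = 6347655


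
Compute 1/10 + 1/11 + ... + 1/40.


Σₖ₌10^40 1/k = 1/10 + 1/11 + 1/12 + ... + 1/40
= 100584139194439/69388720221600
≈ 1.4496

Sum = 100584139194439/69388720221600 ≈ 1.4496


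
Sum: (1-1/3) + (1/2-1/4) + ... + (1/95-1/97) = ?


Telescoping with gap 2: two head and two tail terms survive.
= (1 + 1/2) - (1/96 + 1/97)
= 3/2 - 1/96 - 1/97 = 13775/9312

Sum = 13775/9312


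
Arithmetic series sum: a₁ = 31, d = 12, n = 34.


aₙ = 31 + (34-1)×12 = 427
Sₙ = n(a₁+aₙ)/2 = 34×(31+427)/2
= 34×458/2 = 7786

S_34 = 7786


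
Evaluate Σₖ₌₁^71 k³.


n(n+1)/2 = 71×72/2 = 2556
Σk³ = 2556² = 6533136

Σk³ = 6533136


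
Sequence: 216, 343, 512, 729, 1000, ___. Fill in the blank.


Pattern: perfect cubes: n³
Terms: 216, 343, 512, 729, 1000
Next term = 1331

Next term = 1331


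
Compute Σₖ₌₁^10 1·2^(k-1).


Sₙ = 1×(2^10 - 1)/(2 - 1)
= 1×(1024 - 1)/1
= 1×1023/1
= 1023

S_10 = 1023


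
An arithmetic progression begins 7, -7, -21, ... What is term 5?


aₙ = a₁ + (n-1)d
= 7 + (5-1)×-14
= 7 - 56
= -49

a_5 = -49


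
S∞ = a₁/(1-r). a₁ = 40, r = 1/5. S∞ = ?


S∞ = a₁/(1-r) = 40/(1 - 1/5)
= 40/(4/5)
= 50

S∞ = 50


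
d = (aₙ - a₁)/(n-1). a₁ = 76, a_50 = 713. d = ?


d = (aₙ - a₁)/(n-1)
= (713 - 76)/(50-1)
= 637/49 = 13

d = 13


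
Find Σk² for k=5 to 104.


Σₖ₌5^104 k² = Σₖ₌₁^104 k² − Σₖ₌₁^4 k²
= 104·105·209/6 − 4·5·9/6
= 380380 − 30 = 380350

Σk² = 380350


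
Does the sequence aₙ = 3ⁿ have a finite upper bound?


aₙ = 3ⁿ → as n→∞, aₙ→∞ (since base 3 > 1)
No finite upper bound exists
The sequence is UNBOUNDED

Unbounded (aₙ → ∞ as n → ∞)


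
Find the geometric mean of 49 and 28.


GM = √(49×28) = √1372 = 37.0405

GM = 37.0405


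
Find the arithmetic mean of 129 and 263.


AM = (129 + 263)/2 = 392/2 = 196

AM = 196


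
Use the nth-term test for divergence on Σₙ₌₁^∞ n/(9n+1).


lim(n→∞) n/(9n+1) = 1/9 = 1/9  (divide numerator and denominator by n)
lim aₙ = 1/9 ≠ 0 → series DIVERGES

Diverges (lim aₙ = 1/9 ≠ 0)


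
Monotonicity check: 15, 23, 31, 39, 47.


Differences: 8, 8, 8, 8
All differences > 0 → strictly INCREASING

Monotonically increasing


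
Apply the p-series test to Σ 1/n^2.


p-series test: Σ c/n^p converges if p > 1, diverges if p ≤ 1 (constant c > 0 doesn't affect convergence).
p = 2
2 > 1 → CONVERGES

Converges (p = 2 > 1)


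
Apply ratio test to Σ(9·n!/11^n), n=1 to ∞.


aₙ = 9·n!/11^n
a_{n+1}/aₙ = (n+1)!/11^(n+1) × 11^n/n!  (constant 9 cancels)
= (n+1)/11
L = lim(n→∞) (n+1)/11 = ∞
L > 1 → series DIVERGES

Diverges (ratio test: L = ∞ > 1)


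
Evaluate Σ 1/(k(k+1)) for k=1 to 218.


1/(k(k+1)) = 1/k - 1/(k+1) (partial fractions)
Telescoping: Σ = 1 - 1/219 = 218/219

Sum = 218/219


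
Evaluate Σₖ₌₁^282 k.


n(n+1)/2 = 282×283/2 = 79806/2 = 39903

Σk = 39903


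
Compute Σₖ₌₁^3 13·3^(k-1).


Sₙ = 13×(3^3 - 1)/(3 - 1)
= 13×(27 - 1)/2
= 13×26/2
= 169

S_3 = 169


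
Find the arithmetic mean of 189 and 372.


AM = (189 + 372)/2 = 561/2 = 280.5

AM = 280.5


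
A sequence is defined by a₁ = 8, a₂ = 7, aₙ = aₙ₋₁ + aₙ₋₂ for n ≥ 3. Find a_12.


Computing iteratively: 8, 7, 15, 22, 37, 59, 96, 155, 251, 406, 657, 1063
a_12 = 1063

a_12 = 1063


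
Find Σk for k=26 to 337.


Σₖ₌26^337 k = Σₖ₌₁^337 k − Σₖ₌₁^25 k
= 337·338/2 − 25·26/2
= 56953 − 325 = 56628

Σk = 56628


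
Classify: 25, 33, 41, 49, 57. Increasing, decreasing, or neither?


Differences: 8, 8, 8, 8
All differences > 0 → strictly INCREASING

Monotonically increasing


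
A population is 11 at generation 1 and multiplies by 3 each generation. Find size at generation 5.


aₙ = a₁·r^(n-1)
= 11×3^4
= 11×81
= 891

a_5 = 891


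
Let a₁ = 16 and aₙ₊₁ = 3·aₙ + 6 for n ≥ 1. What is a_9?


Computing step by step:
a_1 = 16
a_2 = 54
a_3 = 168
a_4 = 510
a_5 = 1536
a_6 = 4614
a_7 = 13848
a_8 = 41550
a_9 = 124656


a_9 = 124656


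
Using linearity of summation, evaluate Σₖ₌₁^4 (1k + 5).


Σ(1k+5) = 1·Σk + 5·n
= 1·10 + 5·4
= 10 + 20 = 30

Σ = 30


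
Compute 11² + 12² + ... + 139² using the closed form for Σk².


Σₖ₌11^139 k² = Σₖ₌₁^139 k² − Σₖ₌₁^10 k²
= 139·140·279/6 − 10·11·21/6
= 904890 − 385 = 904505

Σk² = 904505


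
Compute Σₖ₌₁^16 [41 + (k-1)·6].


aₙ = 41 + (16-1)×6 = 131
Sₙ = n(a₁+aₙ)/2 = 16×(41+131)/2
= 16×172/2 = 1376

S_16 = 1376


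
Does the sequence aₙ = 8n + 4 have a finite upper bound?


aₙ = 8n + 4 → as n→∞, aₙ→∞
No finite upper bound exists
The sequence is UNBOUNDED

Unbounded (aₙ → ∞ as n → ∞)


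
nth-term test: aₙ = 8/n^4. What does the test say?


lim(n→∞) 8/n^4 = 0
lim aₙ = 0 → nth-term test is INCONCLUSIVE
(Need other tests; this is actually a convergent p-series with p=4 > 1)

Inconclusive (lim aₙ = 0; need another test)


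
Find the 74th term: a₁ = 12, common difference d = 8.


aₙ = a₁ + (n-1)d
= 12 + (74-1)×8
= 12 + 584
= 596

a_74 = 596


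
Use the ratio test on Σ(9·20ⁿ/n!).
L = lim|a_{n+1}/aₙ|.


aₙ = 9·20^n/n!
a_{n+1}/aₙ = 20^(n+1)/(n+1)! × n!/20^n  (constant 9 cancels)
= 20/(n+1)
L = lim(n→∞) 20/(n+1) = 0
L < 1 → series CONVERGES

Converges (ratio test: L = 0 < 1)


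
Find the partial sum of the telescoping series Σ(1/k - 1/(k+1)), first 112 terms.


Telescoping: adjacent terms cancel.
= 1/1 - 1/113
= 1 - 1/113 = 112/113

Sum = 112/113


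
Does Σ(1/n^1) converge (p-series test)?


p-series test: Σ c/n^p converges if p > 1, diverges if p ≤ 1 (constant c > 0 doesn't affect convergence).
p = 1
1 ≤ 1 → DIVERGES

Diverges (p = 1 ≤ 1)


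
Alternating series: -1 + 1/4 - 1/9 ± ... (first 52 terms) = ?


S = -1 + 1/4 - 1/9 + 1/16 - 1/25 + 1/36 - 1/49 + 1/64 ± ...
= -0.8223
(Full series converges to -π²/12 ≈ -0.8225)

S_52 = -0.8223


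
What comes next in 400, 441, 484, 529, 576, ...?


Pattern: perfect squares: n²
Terms: 400, 441, 484, 529, 576
Next term = 625

Next term = 625


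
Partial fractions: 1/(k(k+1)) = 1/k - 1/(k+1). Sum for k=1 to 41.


1/(k(k+1)) = 1/k - 1/(k+1) (partial fractions)
Telescoping: Σ = 1 - 1/42 = 41/42

Sum = 41/42


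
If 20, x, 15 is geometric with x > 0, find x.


GM = √(20×15) = √300 = 17.3205

GM = 17.3205


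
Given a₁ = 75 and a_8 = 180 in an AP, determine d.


d = (aₙ - a₁)/(n-1)
= (180 - 75)/(8-1)
= 105/7 = 15

d = 15


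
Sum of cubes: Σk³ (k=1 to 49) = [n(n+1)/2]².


n(n+1)/2 = 49×50/2 = 1225
Σk³ = 1225² = 1500625

Σk³ = 1500625


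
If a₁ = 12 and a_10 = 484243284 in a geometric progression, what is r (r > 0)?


r^(n-1) = aₙ/a₁
r^9 = 484243284/12 = 40353607
r = 40353607^(1/9)
= 7

r = 7


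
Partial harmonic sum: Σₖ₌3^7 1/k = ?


Σₖ₌3^7 1/k = 1/3 + 1/4 + 1/5 + 1/6 + 1/7
= 153/140
≈ 1.0929

Sum = 153/140 ≈ 1.0929


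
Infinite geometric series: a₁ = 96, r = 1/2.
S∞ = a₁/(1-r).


S∞ = a₁/(1-r) = 96/(1 - 1/2)
= 96/(1/2)
= 192

S∞ = 192


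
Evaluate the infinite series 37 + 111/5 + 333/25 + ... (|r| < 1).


S∞ = a₁/(1-r) = 37/(1 - 3/5)
= 37/(2/5)
= 185/2

S∞ = 185/2


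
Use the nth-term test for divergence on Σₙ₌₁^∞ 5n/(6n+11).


lim(n→∞) 5n/(6n+11) = 5/6 = 5/6  (divide numerator and denominator by n)
lim aₙ = 5/6 ≠ 0 → series DIVERGES

Diverges (lim aₙ = 5/6 ≠ 0)


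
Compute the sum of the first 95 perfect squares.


n = 95
n(n+1)(2n+1)/6 = 95×96×191/6
= 1741920/6 = 290320

Σk² = 290320


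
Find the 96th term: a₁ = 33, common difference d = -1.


aₙ = a₁ + (n-1)d
= 33 + (96-1)×-1
= 33 - 95
= -62

a_96 = -62


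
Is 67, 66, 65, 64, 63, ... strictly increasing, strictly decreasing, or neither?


Differences: -1, -1, -1, -1
All differences < 0 → strictly DECREASING

Monotonically decreasing


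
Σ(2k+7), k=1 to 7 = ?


Σ(2k+7) = 2·Σk + 7·n
= 2·28 + 7·7
= 56 + 49 = 105

Σ = 105


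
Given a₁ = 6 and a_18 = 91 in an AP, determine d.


d = (aₙ - a₁)/(n-1)
= (91 - 6)/(18-1)
= 85/17 = 5

d = 5
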